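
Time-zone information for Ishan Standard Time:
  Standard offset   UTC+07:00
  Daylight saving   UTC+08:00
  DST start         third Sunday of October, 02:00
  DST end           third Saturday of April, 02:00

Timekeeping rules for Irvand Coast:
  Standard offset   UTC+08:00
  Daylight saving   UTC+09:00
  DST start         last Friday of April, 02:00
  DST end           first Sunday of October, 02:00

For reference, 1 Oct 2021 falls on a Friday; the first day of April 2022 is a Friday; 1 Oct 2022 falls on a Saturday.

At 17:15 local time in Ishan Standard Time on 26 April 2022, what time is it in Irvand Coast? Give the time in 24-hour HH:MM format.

18:15

1 October 2021 is a Friday, so the first Sunday is October 3 and the third is October 17.
1 April 2022 is a Friday, so the first Saturday is April 2 and the third is April 16.
Daylight saving runs 17 October 2021 – 16 April 2022; 26 April 2022 is outside that window, so Ishan Standard Time is on standard time at UTC+07:00.
17:15 Ishan Standard Time − 7h = 10:15 UTC.
1 April 2022 is a Friday, so Fridays fall on 1, 8, 15, 22, 29; the last is April 29.
1 October 2022 is a Saturday, so the first Sunday is October 2.
At the standard offset (UTC+08:00), 10:15 UTC + 8h = 18:15 Irvand Coast standard time.
The standard-time date in Irvand Coast, 26 April 2022, is outside the daylight-saving period (29 April – 2 October), so Irvand Coast is on standard time, UTC+08:00.
10:15 UTC + 8h = 18:15 Irvand Coast.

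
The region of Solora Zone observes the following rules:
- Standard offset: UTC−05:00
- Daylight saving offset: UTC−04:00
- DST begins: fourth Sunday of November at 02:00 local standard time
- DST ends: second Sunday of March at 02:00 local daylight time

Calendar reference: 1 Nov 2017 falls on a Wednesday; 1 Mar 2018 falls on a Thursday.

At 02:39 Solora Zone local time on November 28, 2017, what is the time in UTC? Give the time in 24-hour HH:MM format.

1 November 2017 is a Wednesday, so the first Sunday is November 5 and the fourth is November 26.
1 March 2018 is a Thursday, so the first Sunday is March 4 and the second is March 11.
November 28, 2017 falls between 26 November 2017 and 11 March 2018, so daylight saving is in effect and Solora Zone is at UTC−04:00.
02:39 local + 4h = 06:39 UTC.

06:39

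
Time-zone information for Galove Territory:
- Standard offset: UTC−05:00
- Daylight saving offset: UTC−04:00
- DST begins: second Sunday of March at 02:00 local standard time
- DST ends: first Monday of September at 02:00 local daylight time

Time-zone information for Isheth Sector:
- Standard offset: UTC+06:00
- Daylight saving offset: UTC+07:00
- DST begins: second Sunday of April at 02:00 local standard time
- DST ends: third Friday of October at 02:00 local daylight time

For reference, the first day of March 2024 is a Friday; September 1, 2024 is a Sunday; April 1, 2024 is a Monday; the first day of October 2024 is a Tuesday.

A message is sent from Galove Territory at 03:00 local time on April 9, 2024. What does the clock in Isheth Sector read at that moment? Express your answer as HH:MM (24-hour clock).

1 March 2024 is a Friday, so the first Sunday is March 3 and the second is March 10.
1 September 2024 is a Sunday, so the first Monday is September 2.
April 9, 2024 lies within the daylight-saving period (10 March – 2 September), so Galove Territory is on daylight time, UTC−04:00.
03:00 Galove Territory + 4h = 07:00 UTC.
1 April 2024 is a Monday, so the first Sunday is April 7 and the second is April 14.
1 October 2024 is a Tuesday, so the first Friday is October 4 and the third is October 18.
At the standard offset (UTC+06:00), 07:00 UTC + 6h = 13:00 Isheth Sector standard time.
The standard-time date in Isheth Sector, April 9, 2024, does not fall between 14 April and 18 October, so daylight saving is not in effect and Isheth Sector is at UTC+06:00.
07:00 UTC + 6h = 13:00 Isheth Sector.

13:00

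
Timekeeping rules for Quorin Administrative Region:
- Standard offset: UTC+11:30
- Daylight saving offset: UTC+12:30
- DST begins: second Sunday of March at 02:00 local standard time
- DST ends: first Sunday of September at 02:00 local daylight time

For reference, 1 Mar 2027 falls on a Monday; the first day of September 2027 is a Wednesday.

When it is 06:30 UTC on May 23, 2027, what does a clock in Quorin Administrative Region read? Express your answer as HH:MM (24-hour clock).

19:00

1 March 2027 is a Monday, so the first Sunday is March 7 and the second is March 14.
1 September 2027 is a Wednesday, so the first Sunday is September 5.
At the standard offset (UTC+11:30), 06:30 UTC + 11h30m = 18:00 Quorin Administrative Region standard time.
The standard-time date in Quorin Administrative Region, May 23, 2027, falls between 14 March and 5 September, so daylight saving is in effect and Quorin Administrative Region is at UTC+12:30.
06:30 UTC + 12h30m = 19:00 local.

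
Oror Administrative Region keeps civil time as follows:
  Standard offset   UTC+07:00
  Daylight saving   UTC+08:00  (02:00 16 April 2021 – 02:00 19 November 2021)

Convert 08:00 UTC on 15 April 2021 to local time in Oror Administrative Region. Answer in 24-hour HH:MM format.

At the standard offset (UTC+07:00), 08:00 UTC + 7h = 15:00 Oror Administrative Region standard time.
The standard-time date in Oror Administrative Region, 15 April 2021, is outside the daylight-saving period (16 April – 19 November), so Oror Administrative Region is on standard time, UTC+07:00.
08:00 UTC + 7h = 15:00 local.

15:00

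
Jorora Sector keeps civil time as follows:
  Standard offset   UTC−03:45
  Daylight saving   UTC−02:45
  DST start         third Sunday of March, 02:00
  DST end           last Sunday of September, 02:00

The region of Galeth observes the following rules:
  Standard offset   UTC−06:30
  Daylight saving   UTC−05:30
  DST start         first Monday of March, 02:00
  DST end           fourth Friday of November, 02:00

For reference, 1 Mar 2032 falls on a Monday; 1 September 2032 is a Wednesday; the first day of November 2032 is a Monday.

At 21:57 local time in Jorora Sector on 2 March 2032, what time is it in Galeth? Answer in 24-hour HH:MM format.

1 March 2032 is a Monday, so the first Sunday is March 7 and the third is March 21.
1 September 2032 is a Wednesday, so Sundays fall on 5, 12, 19, 26; the last is September 26.
Daylight saving runs 21 March – 26 September; 2 March 2032 is outside that window, so Jorora Sector is on standard time at UTC−03:45.
21:57 Jorora Sector + 3h45m = 01:42 UTC (rolling into the next day, 3 March 2032).
1 March 2032 is a Monday, so the first Monday is March 1.
1 November 2032 is a Monday, so the first Friday is November 5 and the fourth is November 26.
At the standard offset (UTC−06:30), 01:42 UTC − 6h30m = 19:12 Galeth standard time (rolling into the previous day, 2 March 2032).
Daylight saving runs 1 March – 26 November; the standard-time date in Galeth, 2 March 2032, is inside that window, so Galeth is at UTC−05:30.
01:42 UTC − 5h30m = 20:12 Galeth (rolling into the previous day, 2 March 2032).

20:12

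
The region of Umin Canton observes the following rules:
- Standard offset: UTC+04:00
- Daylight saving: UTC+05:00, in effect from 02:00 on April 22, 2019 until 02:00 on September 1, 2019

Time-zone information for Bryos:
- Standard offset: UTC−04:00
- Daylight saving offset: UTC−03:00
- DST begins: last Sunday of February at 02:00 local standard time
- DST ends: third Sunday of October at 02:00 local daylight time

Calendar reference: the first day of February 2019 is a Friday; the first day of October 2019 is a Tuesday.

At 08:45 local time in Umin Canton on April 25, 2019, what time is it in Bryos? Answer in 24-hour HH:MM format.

00:45

April 25, 2019 falls between 22 April and 1 September, so daylight saving is in effect and Umin Canton is at UTC+05:00.
08:45 Umin Canton − 5h = 03:45 UTC.
1 February 2019 is a Friday, so Sundays fall on 3, 10, 17, 24; the last is February 24.
1 October 2019 is a Tuesday, so the first Sunday is October 6 and the third is October 20.
At the standard offset (UTC−04:00), 03:45 UTC − 4h = 23:45 Bryos standard time (rolling into the previous day, 24 April 2019).
The standard-time date in Bryos, April 24, 2019, falls between 24 February and 20 October, so daylight saving is in effect and Bryos is at UTC−03:00.
03:45 UTC − 3h = 00:45 Bryos.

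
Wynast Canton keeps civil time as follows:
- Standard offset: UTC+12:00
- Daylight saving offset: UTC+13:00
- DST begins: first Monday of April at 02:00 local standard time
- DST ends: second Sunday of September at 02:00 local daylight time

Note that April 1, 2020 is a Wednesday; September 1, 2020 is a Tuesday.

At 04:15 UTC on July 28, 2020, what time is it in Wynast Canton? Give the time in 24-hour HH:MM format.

17:15

1 April 2020 is a Wednesday, so the first Monday is April 6.
1 September 2020 is a Tuesday, so the first Sunday is September 6 and the second is September 13.
At the standard offset (UTC+12:00), 04:15 UTC + 12h = 16:15 Wynast Canton standard time.
Daylight saving runs 6 April – 13 September; the standard-time date in Wynast Canton, July 28, 2020, is inside that window, so Wynast Canton is at UTC+13:00.
04:15 UTC + 13h = 17:15 local.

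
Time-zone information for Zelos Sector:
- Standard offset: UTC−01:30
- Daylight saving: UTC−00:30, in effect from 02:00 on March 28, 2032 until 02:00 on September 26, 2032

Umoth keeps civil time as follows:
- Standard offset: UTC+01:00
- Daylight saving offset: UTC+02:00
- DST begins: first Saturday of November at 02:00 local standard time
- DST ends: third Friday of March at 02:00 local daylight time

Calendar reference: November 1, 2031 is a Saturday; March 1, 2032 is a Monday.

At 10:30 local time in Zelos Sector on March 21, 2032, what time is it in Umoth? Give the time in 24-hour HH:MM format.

Daylight saving runs 28 March – 26 September; March 21, 2032 is outside that window, so Zelos Sector is on standard time at UTC−01:30.
10:30 Zelos Sector + 1h30m = 12:00 UTC.
1 November 2031 is a Saturday, so the first Saturday is November 1.
1 March 2032 is a Monday, so the first Friday is March 5 and the third is March 19.
At the standard offset (UTC+01:00), 12:00 UTC + 1h = 13:00 Umoth standard time.
Daylight saving runs 1 November 2031 – 19 March 2032; the standard-time date in Umoth, March 21, 2032, is outside that window, so Umoth is on standard time at UTC+01:00.
12:00 UTC + 1h = 13:00 Umoth.

13:00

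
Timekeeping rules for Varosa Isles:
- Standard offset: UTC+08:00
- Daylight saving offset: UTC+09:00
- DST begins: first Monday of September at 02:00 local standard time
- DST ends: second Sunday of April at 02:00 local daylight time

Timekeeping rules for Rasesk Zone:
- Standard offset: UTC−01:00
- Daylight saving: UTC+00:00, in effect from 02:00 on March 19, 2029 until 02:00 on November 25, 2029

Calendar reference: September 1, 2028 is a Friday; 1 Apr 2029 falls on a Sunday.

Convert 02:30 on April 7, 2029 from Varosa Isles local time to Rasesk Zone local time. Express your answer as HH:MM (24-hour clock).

17:30

1 September 2028 is a Friday, so the first Monday is September 4.
1 April 2029 is a Sunday, so the first Sunday is April 1 and the second is April 8.
April 7, 2029 lies within the daylight-saving period (4 September 2028 – 8 April 2029), so Varosa Isles is on daylight time, UTC+09:00.
02:30 Varosa Isles − 9h = 17:30 UTC (rolling into the previous day, 6 April 2029).
At the standard offset (UTC−01:00), 17:30 UTC − 1h = 16:30 Rasesk Zone standard time.
The standard-time date in Rasesk Zone, April 6, 2029, lies within the daylight-saving period (19 March – 25 November), so Rasesk Zone is on daylight time, UTC+00:00.
17:30 UTC + 0h = 17:30 Rasesk Zone.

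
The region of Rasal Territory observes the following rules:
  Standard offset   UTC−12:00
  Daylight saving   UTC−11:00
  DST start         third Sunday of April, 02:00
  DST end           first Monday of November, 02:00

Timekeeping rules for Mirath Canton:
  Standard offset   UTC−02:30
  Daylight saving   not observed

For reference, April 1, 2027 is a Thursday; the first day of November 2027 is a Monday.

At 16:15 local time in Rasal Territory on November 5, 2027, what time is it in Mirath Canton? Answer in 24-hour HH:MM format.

1 April 2027 is a Thursday, so the first Sunday is April 4 and the third is April 18.
1 November 2027 is a Monday, so the first Monday is November 1.
November 5, 2027 does not fall between 18 April and 1 November, so daylight saving is not in effect and Rasal Territory is at UTC−12:00.
16:15 Rasal Territory + 12h = 04:15 UTC (rolling into the next day, 6 November 2027).
Mirath Canton has no daylight saving, so its offset is UTC−02:30 year-round.
04:15 UTC − 2h30m = 01:45 Mirath Canton.

01:45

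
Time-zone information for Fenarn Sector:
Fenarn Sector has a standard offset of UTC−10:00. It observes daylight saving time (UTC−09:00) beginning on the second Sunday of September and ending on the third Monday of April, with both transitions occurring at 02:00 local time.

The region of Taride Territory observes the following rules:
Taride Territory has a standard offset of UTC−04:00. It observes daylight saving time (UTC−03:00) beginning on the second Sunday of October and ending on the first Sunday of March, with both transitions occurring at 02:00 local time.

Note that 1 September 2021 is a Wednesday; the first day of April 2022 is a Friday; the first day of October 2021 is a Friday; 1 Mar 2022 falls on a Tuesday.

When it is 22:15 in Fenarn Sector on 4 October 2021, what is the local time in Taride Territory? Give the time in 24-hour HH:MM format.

03:15

1 September 2021 is a Wednesday, so the first Sunday is September 5 and the second is September 12.
1 April 2022 is a Friday, so the first Monday is April 4 and the third is April 18.
4 October 2021 lies within the daylight-saving period (12 September 2021 – 18 April 2022), so Fenarn Sector is on daylight time, UTC−09:00.
22:15 Fenarn Sector + 9h = 07:15 UTC (rolling into the next day, 5 October 2021).
1 October 2021 is a Friday, so the first Sunday is October 3 and the second is October 10.
1 March 2022 is a Tuesday, so the first Sunday is March 6.
At the standard offset (UTC−04:00), 07:15 UTC − 4h = 03:15 Taride Territory standard time.
The standard-time date in Taride Territory, 5 October 2021, does not fall between 10 October 2021 and 6 March 2022, so daylight saving is not in effect and Taride Territory is at UTC−04:00.
07:15 UTC − 4h = 03:15 Taride Territory.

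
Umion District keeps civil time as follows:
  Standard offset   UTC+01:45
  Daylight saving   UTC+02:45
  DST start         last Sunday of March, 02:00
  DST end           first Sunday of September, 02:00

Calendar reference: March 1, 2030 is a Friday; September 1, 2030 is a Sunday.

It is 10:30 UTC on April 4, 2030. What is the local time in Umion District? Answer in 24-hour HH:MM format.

1 March 2030 is a Friday, so Sundays fall on 3, 10, 17, 24, 31; the last is March 31.
1 September 2030 is a Sunday, so the first Sunday is September 1.
At the standard offset (UTC+01:45), 10:30 UTC + 1h45m = 12:15 Umion District standard time.
Daylight saving runs 31 March – 1 September; the standard-time date in Umion District, April 4, 2030, is inside that window, so Umion District is at UTC+02:45.
10:30 UTC + 2h45m = 13:15 local.

13:15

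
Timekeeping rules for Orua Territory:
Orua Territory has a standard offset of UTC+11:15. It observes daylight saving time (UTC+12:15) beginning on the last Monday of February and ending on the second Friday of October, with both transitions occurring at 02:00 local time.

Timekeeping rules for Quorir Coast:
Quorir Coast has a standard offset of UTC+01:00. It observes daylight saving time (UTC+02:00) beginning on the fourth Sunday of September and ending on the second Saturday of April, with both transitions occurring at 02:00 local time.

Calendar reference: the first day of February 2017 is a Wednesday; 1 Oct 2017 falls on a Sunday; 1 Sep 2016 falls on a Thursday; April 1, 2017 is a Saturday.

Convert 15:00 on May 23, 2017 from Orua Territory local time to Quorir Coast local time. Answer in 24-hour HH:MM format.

1 February 2017 is a Wednesday, so Mondays fall on 6, 13, 20, 27; the last is February 27.
1 October 2017 is a Sunday, so the first Friday is October 6 and the second is October 13.
May 23, 2017 lies within the daylight-saving period (27 February – 13 October), so Orua Territory is on daylight time, UTC+12:15.
15:00 Orua Territory − 12h15m = 02:45 UTC.
1 September 2016 is a Thursday, so the first Sunday is September 4 and the fourth is September 25.
1 April 2017 is a Saturday, so the first Saturday is April 1 and the second is April 8.
At the standard offset (UTC+01:00), 02:45 UTC + 1h = 03:45 Quorir Coast standard time.
Daylight saving runs 25 September 2016 – 8 April 2017; the standard-time date in Quorir Coast, May 23, 2017, is outside that window, so Quorir Coast is on standard time at UTC+01:00.
02:45 UTC + 1h = 03:45 Quorir Coast.

03:45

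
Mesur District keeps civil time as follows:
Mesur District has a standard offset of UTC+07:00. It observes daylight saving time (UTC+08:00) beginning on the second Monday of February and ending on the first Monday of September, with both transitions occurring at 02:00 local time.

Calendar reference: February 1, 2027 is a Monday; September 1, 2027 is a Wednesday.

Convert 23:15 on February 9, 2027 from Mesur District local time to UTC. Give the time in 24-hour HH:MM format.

1 February 2027 is a Monday, so the first Monday is February 1 and the second is February 8.
1 September 2027 is a Wednesday, so the first Monday is September 6.
February 9, 2027 falls between 8 February and 6 September, so daylight saving is in effect and Mesur District is at UTC+08:00.
23:15 local − 8h = 15:15 UTC.

15:15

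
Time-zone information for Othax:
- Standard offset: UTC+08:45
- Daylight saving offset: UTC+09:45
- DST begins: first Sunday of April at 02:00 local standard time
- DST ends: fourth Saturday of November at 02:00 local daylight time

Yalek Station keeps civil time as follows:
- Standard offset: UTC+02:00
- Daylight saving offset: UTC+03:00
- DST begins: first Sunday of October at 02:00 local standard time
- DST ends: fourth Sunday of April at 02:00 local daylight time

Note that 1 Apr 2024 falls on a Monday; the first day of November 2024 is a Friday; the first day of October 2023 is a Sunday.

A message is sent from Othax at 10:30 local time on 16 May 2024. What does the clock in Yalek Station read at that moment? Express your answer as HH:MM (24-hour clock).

02:45

1 April 2024 is a Monday, so the first Sunday is April 7.
1 November 2024 is a Friday, so the first Saturday is November 2 and the fourth is November 23.
16 May 2024 falls between 7 April and 23 November, so daylight saving is in effect and Othax is at UTC+09:45.
10:30 Othax − 9h45m = 00:45 UTC.
1 October 2023 is a Sunday, so the first Sunday is October 1.
1 April 2024 is a Monday, so the first Sunday is April 7 and the fourth is April 28.
At the standard offset (UTC+02:00), 00:45 UTC + 2h = 02:45 Yalek Station standard time.
Daylight saving runs 1 October 2023 – 28 April 2024; the standard-time date in Yalek Station, 16 May 2024, is outside that window, so Yalek Station is on standard time at UTC+02:00.
00:45 UTC + 2h = 02:45 Yalek Station.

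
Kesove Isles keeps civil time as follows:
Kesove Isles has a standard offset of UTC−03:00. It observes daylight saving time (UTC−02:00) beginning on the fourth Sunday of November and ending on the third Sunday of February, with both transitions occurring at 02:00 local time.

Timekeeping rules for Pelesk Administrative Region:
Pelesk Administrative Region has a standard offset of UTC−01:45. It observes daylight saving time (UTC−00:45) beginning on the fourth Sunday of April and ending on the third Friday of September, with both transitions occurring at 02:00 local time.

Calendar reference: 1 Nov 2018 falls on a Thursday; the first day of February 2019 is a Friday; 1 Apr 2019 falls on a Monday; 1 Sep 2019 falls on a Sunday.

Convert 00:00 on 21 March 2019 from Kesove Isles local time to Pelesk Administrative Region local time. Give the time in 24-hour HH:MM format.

1 November 2018 is a Thursday, so the first Sunday is November 4 and the fourth is November 25.
1 February 2019 is a Friday, so the first Sunday is February 3 and the third is February 17.
21 March 2019 is outside the daylight-saving period (25 November 2018 – 17 February 2019), so Kesove Isles is on standard time, UTC−03:00.
00:00 Kesove Isles + 3h = 03:00 UTC.
1 April 2019 is a Monday, so the first Sunday is April 7 and the fourth is April 28.
1 September 2019 is a Sunday, so the first Friday is September 6 and the third is September 20.
At the standard offset (UTC−01:45), 03:00 UTC − 1h45m = 01:15 Pelesk Administrative Region standard time.
The standard-time date in Pelesk Administrative Region, 21 March 2019, is outside the daylight-saving period (28 April – 20 September), so Pelesk Administrative Region is on standard time, UTC−01:45.
03:00 UTC − 1h45m = 01:15 Pelesk Administrative Region.

01:15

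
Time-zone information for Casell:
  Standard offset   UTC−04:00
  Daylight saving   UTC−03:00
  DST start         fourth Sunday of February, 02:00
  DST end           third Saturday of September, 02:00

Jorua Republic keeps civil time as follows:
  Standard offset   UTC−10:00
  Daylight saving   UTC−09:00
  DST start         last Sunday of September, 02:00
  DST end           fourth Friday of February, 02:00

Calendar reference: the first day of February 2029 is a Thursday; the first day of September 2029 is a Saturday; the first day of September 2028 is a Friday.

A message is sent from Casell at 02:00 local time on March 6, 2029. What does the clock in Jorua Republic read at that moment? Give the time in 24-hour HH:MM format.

19:00

1 February 2029 is a Thursday, so the first Sunday is February 4 and the fourth is February 25.
1 September 2029 is a Saturday, so the first Saturday is September 1 and the third is September 15.
March 6, 2029 lies within the daylight-saving period (25 February – 15 September), so Casell is on daylight time, UTC−03:00.
02:00 Casell + 3h = 05:00 UTC.
1 September 2028 is a Friday, so Sundays fall on 3, 10, 17, 24; the last is September 24.
1 February 2029 is a Thursday, so the first Friday is February 2 and the fourth is February 23.
At the standard offset (UTC−10:00), 05:00 UTC − 10h = 19:00 Jorua Republic standard time (rolling into the previous day, 5 March 2029).
The standard-time date in Jorua Republic, March 5, 2029, does not fall between 24 September 2028 and 23 February 2029, so daylight saving is not in effect and Jorua Republic is at UTC−10:00.
05:00 UTC − 10h = 19:00 Jorua Republic (rolling into the previous day, 5 March 2029).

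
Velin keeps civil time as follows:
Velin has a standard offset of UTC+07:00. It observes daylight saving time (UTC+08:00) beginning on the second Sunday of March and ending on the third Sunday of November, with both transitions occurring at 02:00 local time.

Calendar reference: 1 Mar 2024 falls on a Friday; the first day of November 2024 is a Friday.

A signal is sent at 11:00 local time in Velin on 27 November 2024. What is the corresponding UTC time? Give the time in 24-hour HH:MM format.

04:00

1 March 2024 is a Friday, so the first Sunday is March 3 and the second is March 10.
1 November 2024 is a Friday, so the first Sunday is November 3 and the third is November 17.
Daylight saving runs 10 March – 17 November; 27 November 2024 is outside that window, so Velin is on standard time at UTC+07:00.
11:00 local − 7h = 04:00 UTC.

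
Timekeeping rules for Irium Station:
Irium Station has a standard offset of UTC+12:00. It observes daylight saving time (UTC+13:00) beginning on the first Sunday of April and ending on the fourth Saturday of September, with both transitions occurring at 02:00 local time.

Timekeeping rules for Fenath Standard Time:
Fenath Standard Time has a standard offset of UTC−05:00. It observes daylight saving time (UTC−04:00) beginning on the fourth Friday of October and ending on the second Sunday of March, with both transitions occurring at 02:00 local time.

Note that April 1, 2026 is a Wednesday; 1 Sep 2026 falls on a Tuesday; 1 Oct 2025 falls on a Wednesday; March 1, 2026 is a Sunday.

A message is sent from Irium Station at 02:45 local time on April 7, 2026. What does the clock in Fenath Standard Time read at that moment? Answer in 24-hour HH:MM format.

08:45

1 April 2026 is a Wednesday, so the first Sunday is April 5.
1 September 2026 is a Tuesday, so the first Saturday is September 5 and the fourth is September 26.
April 7, 2026 falls between 5 April and 26 September, so daylight saving is in effect and Irium Station is at UTC+13:00.
02:45 Irium Station − 13h = 13:45 UTC (rolling into the previous day, 6 April 2026).
1 October 2025 is a Wednesday, so the first Friday is October 3 and the fourth is October 24.
1 March 2026 is a Sunday, so the first Sunday is March 1 and the second is March 8.
At the standard offset (UTC−05:00), 13:45 UTC − 5h = 08:45 Fenath Standard Time standard time.
The standard-time date in Fenath Standard Time, April 6, 2026, is outside the daylight-saving period (24 October 2025 – 8 March 2026), so Fenath Standard Time is on standard time, UTC−05:00.
13:45 UTC − 5h = 08:45 Fenath Standard Time.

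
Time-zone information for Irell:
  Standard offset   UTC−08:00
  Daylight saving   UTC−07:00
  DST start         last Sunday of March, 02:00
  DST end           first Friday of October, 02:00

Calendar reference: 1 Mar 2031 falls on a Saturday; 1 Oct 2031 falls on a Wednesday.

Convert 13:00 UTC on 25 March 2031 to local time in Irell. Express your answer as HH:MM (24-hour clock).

05:00

1 March 2031 is a Saturday, so Sundays fall on 2, 9, 16, 23, 30; the last is March 30.
1 October 2031 is a Wednesday, so the first Friday is October 3.
At the standard offset (UTC−08:00), 13:00 UTC − 8h = 05:00 Irell standard time.
The standard-time date in Irell, 25 March 2031, does not fall between 30 March and 3 October, so daylight saving is not in effect and Irell is at UTC−08:00.
13:00 UTC − 8h = 05:00 local.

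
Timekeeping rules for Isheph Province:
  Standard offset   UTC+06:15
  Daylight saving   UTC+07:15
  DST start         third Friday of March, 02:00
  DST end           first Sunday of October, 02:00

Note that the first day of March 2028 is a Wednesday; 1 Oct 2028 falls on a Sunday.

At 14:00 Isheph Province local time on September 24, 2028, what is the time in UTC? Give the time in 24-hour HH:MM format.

1 March 2028 is a Wednesday, so the first Friday is March 3 and the third is March 17.
1 October 2028 is a Sunday, so the first Sunday is October 1.
September 24, 2028 falls between 17 March and 1 October, so daylight saving is in effect and Isheph Province is at UTC+07:15.
14:00 local − 7h15m = 06:45 UTC.

06:45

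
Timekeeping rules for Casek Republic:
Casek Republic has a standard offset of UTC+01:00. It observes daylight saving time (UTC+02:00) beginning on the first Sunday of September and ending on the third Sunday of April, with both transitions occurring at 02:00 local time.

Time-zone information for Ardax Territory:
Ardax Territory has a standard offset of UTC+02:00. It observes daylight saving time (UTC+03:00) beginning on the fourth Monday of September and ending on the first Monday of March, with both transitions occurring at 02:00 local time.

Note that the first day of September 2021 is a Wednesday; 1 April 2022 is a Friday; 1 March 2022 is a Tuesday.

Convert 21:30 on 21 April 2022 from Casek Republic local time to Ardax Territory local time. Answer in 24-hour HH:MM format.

1 September 2021 is a Wednesday, so the first Sunday is September 5.
1 April 2022 is a Friday, so the first Sunday is April 3 and the third is April 17.
21 April 2022 does not fall between 5 September 2021 and 17 April 2022, so daylight saving is not in effect and Casek Republic is at UTC+01:00.
21:30 Casek Republic − 1h = 20:30 UTC.
1 September 2021 is a Wednesday, so the first Monday is September 6 and the fourth is September 27.
1 March 2022 is a Tuesday, so the first Monday is March 7.
At the standard offset (UTC+02:00), 20:30 UTC + 2h = 22:30 Ardax Territory standard time.
Daylight saving runs 27 September 2021 – 7 March 2022; the standard-time date in Ardax Territory, 21 April 2022, is outside that window, so Ardax Territory is on standard time at UTC+02:00.
20:30 UTC + 2h = 22:30 Ardax Territory.

22:30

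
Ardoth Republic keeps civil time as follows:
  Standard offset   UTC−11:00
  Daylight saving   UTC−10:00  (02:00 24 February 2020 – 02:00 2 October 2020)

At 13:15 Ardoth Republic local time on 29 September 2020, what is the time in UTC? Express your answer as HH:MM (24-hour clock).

Daylight saving runs 24 February – 2 October; 29 September 2020 is inside that window, so Ardoth Republic is at UTC−10:00.
13:15 local + 10h = 23:15 UTC.

23:15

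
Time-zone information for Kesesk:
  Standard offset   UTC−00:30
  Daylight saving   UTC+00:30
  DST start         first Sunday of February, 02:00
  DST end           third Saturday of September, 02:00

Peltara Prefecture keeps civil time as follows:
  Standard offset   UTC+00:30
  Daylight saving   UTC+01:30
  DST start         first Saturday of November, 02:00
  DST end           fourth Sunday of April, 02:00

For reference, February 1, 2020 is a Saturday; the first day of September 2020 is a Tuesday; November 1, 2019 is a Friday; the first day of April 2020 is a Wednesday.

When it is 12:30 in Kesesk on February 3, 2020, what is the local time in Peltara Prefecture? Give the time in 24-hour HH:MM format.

1 February 2020 is a Saturday, so the first Sunday is February 2.
1 September 2020 is a Tuesday, so the first Saturday is September 5 and the third is September 19.
Daylight saving runs 2 February – 19 September; February 3, 2020 is inside that window, so Kesesk is at UTC+00:30.
12:30 Kesesk − 0h30m = 12:00 UTC.
1 November 2019 is a Friday, so the first Saturday is November 2.
1 April 2020 is a Wednesday, so the first Sunday is April 5 and the fourth is April 26.
At the standard offset (UTC+00:30), 12:00 UTC + 0h30m = 12:30 Peltara Prefecture standard time.
The standard-time date in Peltara Prefecture, February 3, 2020, lies within the daylight-saving period (2 November 2019 – 26 April 2020), so Peltara Prefecture is on daylight time, UTC+01:30.
12:00 UTC + 1h30m = 13:30 Peltara Prefecture.

13:30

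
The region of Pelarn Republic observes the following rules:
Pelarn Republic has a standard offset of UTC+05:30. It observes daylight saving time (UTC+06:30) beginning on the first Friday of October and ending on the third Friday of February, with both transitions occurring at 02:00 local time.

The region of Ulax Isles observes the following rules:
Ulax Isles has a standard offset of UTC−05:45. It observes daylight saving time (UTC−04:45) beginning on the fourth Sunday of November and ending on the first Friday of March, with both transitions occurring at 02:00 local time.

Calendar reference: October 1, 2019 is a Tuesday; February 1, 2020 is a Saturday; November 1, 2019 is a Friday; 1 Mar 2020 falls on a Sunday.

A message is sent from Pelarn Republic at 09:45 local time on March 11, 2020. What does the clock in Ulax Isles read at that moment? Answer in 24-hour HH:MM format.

1 October 2019 is a Tuesday, so the first Friday is October 4.
1 February 2020 is a Saturday, so the first Friday is February 7 and the third is February 21.
March 11, 2020 does not fall between 4 October 2019 and 21 February 2020, so daylight saving is not in effect and Pelarn Republic is at UTC+05:30.
09:45 Pelarn Republic − 5h30m = 04:15 UTC.
1 November 2019 is a Friday, so the first Sunday is November 3 and the fourth is November 24.
1 March 2020 is a Sunday, so the first Friday is March 6.
At the standard offset (UTC−05:45), 04:15 UTC − 5h45m = 22:30 Ulax Isles standard time (rolling into the previous day, 10 March 2020).
The standard-time date in Ulax Isles, March 10, 2020, does not fall between 24 November 2019 and 6 March 2020, so daylight saving is not in effect and Ulax Isles is at UTC−05:45.
04:15 UTC − 5h45m = 22:30 Ulax Isles (rolling into the previous day, 10 March 2020).

22:30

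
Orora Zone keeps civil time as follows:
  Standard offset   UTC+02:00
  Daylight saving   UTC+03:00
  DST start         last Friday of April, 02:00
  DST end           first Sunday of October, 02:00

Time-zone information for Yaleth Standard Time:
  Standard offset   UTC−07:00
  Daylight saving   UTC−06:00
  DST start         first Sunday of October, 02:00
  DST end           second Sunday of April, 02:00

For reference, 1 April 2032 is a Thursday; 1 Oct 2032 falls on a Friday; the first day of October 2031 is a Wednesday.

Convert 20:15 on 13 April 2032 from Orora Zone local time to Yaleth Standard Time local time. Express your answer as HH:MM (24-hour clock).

11:15

1 April 2032 is a Thursday, so Fridays fall on 2, 9, 16, 23, 30; the last is April 30.
1 October 2032 is a Friday, so the first Sunday is October 3.
13 April 2032 is outside the daylight-saving period (30 April – 3 October), so Orora Zone is on standard time, UTC+02:00.
20:15 Orora Zone − 2h = 18:15 UTC.
1 October 2031 is a Wednesday, so the first Sunday is October 5.
1 April 2032 is a Thursday, so the first Sunday is April 4 and the second is April 11.
At the standard offset (UTC−07:00), 18:15 UTC − 7h = 11:15 Yaleth Standard Time standard time.
The standard-time date in Yaleth Standard Time, 13 April 2032, is outside the daylight-saving period (5 October 2031 – 11 April 2032), so Yaleth Standard Time is on standard time, UTC−07:00.
18:15 UTC − 7h = 11:15 Yaleth Standard Time.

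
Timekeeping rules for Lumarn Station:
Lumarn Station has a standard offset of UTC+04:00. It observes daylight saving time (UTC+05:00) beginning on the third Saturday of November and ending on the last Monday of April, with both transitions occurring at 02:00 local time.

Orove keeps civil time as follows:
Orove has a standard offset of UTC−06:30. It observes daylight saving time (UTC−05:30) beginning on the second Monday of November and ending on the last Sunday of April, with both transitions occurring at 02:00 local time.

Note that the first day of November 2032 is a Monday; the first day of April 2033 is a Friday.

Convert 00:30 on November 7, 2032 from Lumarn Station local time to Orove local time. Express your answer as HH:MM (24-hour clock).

1 November 2032 is a Monday, so the first Saturday is November 6 and the third is November 20.
1 April 2033 is a Friday, so Mondays fall on 4, 11, 18, 25; the last is April 25.
November 7, 2032 does not fall between 20 November 2032 and 25 April 2033, so daylight saving is not in effect and Lumarn Station is at UTC+04:00.
00:30 Lumarn Station − 4h = 20:30 UTC (rolling into the previous day, 6 November 2032).
1 November 2032 is a Monday, so the first Monday is November 1 and the second is November 8.
1 April 2033 is a Friday, so Sundays fall on 3, 10, 17, 24; the last is April 24.
At the standard offset (UTC−06:30), 20:30 UTC − 6h30m = 14:00 Orove standard time.
The standard-time date in Orove, November 6, 2032, is outside the daylight-saving period (8 November 2032 – 24 April 2033), so Orove is on standard time, UTC−06:30.
20:30 UTC − 6h30m = 14:00 Orove.

14:00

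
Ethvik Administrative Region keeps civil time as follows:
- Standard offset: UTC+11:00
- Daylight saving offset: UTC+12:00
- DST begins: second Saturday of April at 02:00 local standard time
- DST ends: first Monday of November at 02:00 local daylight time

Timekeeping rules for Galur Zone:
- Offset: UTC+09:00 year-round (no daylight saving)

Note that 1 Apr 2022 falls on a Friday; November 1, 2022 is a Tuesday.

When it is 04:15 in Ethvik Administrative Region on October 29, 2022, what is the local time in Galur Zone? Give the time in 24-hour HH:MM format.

1 April 2022 is a Friday, so the first Saturday is April 2 and the second is April 9.
1 November 2022 is a Tuesday, so the first Monday is November 7.
Daylight saving runs 9 April – 7 November; October 29, 2022 is inside that window, so Ethvik Administrative Region is at UTC+12:00.
04:15 Ethvik Administrative Region − 12h = 16:15 UTC (rolling into the previous day, 28 October 2022).
Galur Zone stays on UTC+09:00 all year.
16:15 UTC + 9h = 01:15 Galur Zone (rolling into the next day, 29 October 2022).

01:15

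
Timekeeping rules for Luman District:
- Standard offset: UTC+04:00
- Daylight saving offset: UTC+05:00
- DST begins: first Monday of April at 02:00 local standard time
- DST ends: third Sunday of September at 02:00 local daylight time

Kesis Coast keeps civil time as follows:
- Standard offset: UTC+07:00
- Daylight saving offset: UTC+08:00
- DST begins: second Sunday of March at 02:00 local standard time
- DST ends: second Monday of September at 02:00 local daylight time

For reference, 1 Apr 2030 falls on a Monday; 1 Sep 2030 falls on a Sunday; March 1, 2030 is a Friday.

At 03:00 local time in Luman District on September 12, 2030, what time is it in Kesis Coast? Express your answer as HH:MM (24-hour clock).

1 April 2030 is a Monday, so the first Monday is April 1.
1 September 2030 is a Sunday, so the first Sunday is September 1 and the third is September 15.
September 12, 2030 falls between 1 April and 15 September, so daylight saving is in effect and Luman District is at UTC+05:00.
03:00 Luman District − 5h = 22:00 UTC (rolling into the previous day, 11 September 2030).
1 March 2030 is a Friday, so the first Sunday is March 3 and the second is March 10.
1 September 2030 is a Sunday, so the first Monday is September 2 and the second is September 9.
At the standard offset (UTC+07:00), 22:00 UTC + 7h = 05:00 Kesis Coast standard time (rolling into the next day, 12 September 2030).
Daylight saving runs 10 March – 9 September; the standard-time date in Kesis Coast, September 12, 2030, is outside that window, so Kesis Coast is on standard time at UTC+07:00.
22:00 UTC + 7h = 05:00 Kesis Coast (rolling into the next day, 12 September 2030).

05:00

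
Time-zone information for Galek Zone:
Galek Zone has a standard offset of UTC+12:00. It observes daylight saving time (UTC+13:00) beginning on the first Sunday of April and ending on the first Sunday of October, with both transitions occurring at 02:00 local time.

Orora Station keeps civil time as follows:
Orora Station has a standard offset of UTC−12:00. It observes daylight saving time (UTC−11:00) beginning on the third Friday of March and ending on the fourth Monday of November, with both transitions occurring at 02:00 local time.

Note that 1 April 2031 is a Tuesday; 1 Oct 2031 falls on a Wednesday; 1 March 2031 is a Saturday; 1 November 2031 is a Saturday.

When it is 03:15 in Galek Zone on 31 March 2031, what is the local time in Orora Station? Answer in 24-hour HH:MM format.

1 April 2031 is a Tuesday, so the first Sunday is April 6.
1 October 2031 is a Wednesday, so the first Sunday is October 5.
31 March 2031 is outside the daylight-saving period (6 April – 5 October), so Galek Zone is on standard time, UTC+12:00.
03:15 Galek Zone − 12h = 15:15 UTC (rolling into the previous day, 30 March 2031).
1 March 2031 is a Saturday, so the first Friday is March 7 and the third is March 21.
1 November 2031 is a Saturday, so the first Monday is November 3 and the fourth is November 24.
At the standard offset (UTC−12:00), 15:15 UTC − 12h = 03:15 Orora Station standard time.
The standard-time date in Orora Station, 30 March 2031, lies within the daylight-saving period (21 March – 24 November), so Orora Station is on daylight time, UTC−11:00.
15:15 UTC − 11h = 04:15 Orora Station.

04:15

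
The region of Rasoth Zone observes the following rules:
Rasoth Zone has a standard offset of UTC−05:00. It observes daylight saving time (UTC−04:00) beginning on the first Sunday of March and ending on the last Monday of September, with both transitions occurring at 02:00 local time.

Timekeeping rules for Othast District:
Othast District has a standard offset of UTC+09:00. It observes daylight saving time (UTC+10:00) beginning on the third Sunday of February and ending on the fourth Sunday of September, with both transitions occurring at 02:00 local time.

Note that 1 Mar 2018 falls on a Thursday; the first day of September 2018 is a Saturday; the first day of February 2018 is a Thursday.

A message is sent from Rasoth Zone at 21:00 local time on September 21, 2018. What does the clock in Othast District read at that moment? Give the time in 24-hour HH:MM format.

11:00

1 March 2018 is a Thursday, so the first Sunday is March 4.
1 September 2018 is a Saturday, so Mondays fall on 3, 10, 17, 24; the last is September 24.
September 21, 2018 lies within the daylight-saving period (4 March – 24 September), so Rasoth Zone is on daylight time, UTC−04:00.
21:00 Rasoth Zone + 4h = 01:00 UTC (rolling into the next day, 22 September 2018).
1 February 2018 is a Thursday, so the first Sunday is February 4 and the third is February 18.
1 September 2018 is a Saturday, so the first Sunday is September 2 and the fourth is September 23.
At the standard offset (UTC+09:00), 01:00 UTC + 9h = 10:00 Othast District standard time.
Daylight saving runs 18 February – 23 September; the standard-time date in Othast District, September 22, 2018, is inside that window, so Othast District is at UTC+10:00.
01:00 UTC + 10h = 11:00 Othast District.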